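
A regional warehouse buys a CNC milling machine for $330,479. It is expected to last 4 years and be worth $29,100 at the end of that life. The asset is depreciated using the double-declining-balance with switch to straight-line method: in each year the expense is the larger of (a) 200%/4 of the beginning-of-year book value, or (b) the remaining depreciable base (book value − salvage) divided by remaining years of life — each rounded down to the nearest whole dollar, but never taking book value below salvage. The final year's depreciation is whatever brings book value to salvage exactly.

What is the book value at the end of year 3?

Depreciable base = $330,479 − $29,100 = $301,379.
Year 1: DB = ⌊$330,479 × 200%/4⌋ = $165,239; SL = ⌊$301,379/4⌋ = $75,344 → take DB $165,239. Book value $165,240.
Year 2: DB = ⌊$165,240 × 200%/4⌋ = $82,620; SL = ⌊$136,140/3⌋ = $45,380 → take DB $82,620. Book value $82,620.
Year 3: DB = ⌊$82,620 × 200%/4⌋ = $41,310; SL = ⌊$53,520/2⌋ = $26,760 → take DB $41,310. Book value $41,310.

$41,310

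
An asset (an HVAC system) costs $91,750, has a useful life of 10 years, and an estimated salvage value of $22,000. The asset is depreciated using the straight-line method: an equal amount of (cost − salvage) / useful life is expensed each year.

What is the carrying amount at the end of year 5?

Depreciable base = $91,750 − $22,000 = $69,750.
Annual expense = $69,750 / 10 = $6,975.
End of year 1: book value $84,775.
End of year 2: book value $77,800.
End of year 3: book value $70,825.
End of year 4: book value $63,850.
End of year 5: book value $56,875.

$56,875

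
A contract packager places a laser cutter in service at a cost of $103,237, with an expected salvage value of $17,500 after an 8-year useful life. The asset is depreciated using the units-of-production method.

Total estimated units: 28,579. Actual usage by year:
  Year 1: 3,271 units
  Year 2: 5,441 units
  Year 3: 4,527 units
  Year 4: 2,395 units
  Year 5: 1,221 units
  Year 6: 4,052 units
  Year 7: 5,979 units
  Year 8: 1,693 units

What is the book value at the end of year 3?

$63,520

Depreciable base = $103,237 − $17,500 = $85,737.
Rate = $85,737 / 28,579 units = $3 per unit.
Year 1: 3,271 × $3 = $9,813. Book value $93,424.
Year 2: 5,441 × $3 = $16,323. Book value $77,101.
Year 3: 4,527 × $3 = $13,581. Book value $63,520.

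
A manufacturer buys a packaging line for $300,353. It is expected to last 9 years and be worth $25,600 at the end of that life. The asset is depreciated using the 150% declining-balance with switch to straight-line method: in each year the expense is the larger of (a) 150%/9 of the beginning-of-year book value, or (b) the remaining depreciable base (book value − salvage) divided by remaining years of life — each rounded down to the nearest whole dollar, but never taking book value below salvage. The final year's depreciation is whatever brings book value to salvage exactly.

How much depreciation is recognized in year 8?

Depreciable base = $300,353 − $25,600 = $274,753.
Year 1: DB = ⌊$300,353 × 150%/9⌋ = $50,058; SL = ⌊$274,753/9⌋ = $30,528 → take DB $50,058. Book value $250,295.
Year 2: DB = ⌊$250,295 × 150%/9⌋ = $41,715; SL = ⌊$224,695/8⌋ = $28,086 → take DB $41,715. Book value $208,580.
Year 3: DB = ⌊$208,580 × 150%/9⌋ = $34,763; SL = ⌊$182,980/7⌋ = $26,140 → take DB $34,763. Book value $173,817.
Year 4: DB = ⌊$173,817 × 150%/9⌋ = $28,969; SL = ⌊$148,217/6⌋ = $24,702 → take DB $28,969. Book value $144,848.
Year 5: DB = ⌊$144,848 × 150%/9⌋ = $24,141; SL = ⌊$119,248/5⌋ = $23,849 → take DB $24,141. Book value $120,707.
Year 6: DB = ⌊$120,707 × 150%/9⌋ = $20,117; SL = ⌊$95,107/4⌋ = $23,776 → take SL $23,776. Book value $96,931.
Year 7: DB = ⌊$96,931 × 150%/9⌋ = $16,155; SL = ⌊$71,331/3⌋ = $23,777 → take SL $23,777. Book value $73,154.
Year 8: DB = ⌊$73,154 × 150%/9⌋ = $12,192; SL = ⌊$47,554/2⌋ = $23,777 → take SL $23,777. Book value $49,377.

$23,777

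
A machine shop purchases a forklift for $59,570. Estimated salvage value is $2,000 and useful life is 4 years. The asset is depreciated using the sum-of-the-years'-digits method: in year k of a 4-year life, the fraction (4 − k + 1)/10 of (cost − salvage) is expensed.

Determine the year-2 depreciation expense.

Depreciable base = $59,570 − $2,000 = $57,570.
Sum of the years' digits = 4+3+2+1 = 10.
Year 1: $57,570 × 4/10 = $23,028. Book value $36,542.
Year 2: $57,570 × 3/10 = $17,271. Book value $19,271.

$17,271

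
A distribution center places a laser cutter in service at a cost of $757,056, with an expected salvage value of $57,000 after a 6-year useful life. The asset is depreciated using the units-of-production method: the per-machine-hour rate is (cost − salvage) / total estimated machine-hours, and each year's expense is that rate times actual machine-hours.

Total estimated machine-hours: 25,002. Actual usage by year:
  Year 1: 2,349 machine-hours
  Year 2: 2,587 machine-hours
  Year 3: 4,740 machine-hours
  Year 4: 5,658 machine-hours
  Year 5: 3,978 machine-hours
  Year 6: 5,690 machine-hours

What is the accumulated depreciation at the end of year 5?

$540,736

Depreciable base = $757,056 − $57,000 = $700,056.
Rate = $700,056 / 25,002 machine-hours = $28 per machine-hour.
Year 1: 2,349 × $28 = $65,772. Book value $691,284.
Year 2: 2,587 × $28 = $72,436. Book value $618,848.
Year 3: 4,740 × $28 = $132,720. Book value $486,128.
Year 4: 5,658 × $28 = $158,424. Book value $327,704.
Year 5: 3,978 × $28 = $111,384. Book value $216,320.
Accumulated through year 5 = $757,056 − $216,320 = $540,736.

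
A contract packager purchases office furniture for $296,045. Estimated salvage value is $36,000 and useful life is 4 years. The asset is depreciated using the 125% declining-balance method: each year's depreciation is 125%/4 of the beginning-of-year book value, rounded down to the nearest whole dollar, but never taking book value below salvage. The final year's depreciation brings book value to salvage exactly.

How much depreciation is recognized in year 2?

Depreciable base = $296,045 − $36,000 = $260,045.
Year 1: ⌊$296,045 × 125%/4⌋ = $92,514. Book value $203,531.
Year 2: ⌊$203,531 × 125%/4⌋ = $63,603. Book value $139,928.

$63,603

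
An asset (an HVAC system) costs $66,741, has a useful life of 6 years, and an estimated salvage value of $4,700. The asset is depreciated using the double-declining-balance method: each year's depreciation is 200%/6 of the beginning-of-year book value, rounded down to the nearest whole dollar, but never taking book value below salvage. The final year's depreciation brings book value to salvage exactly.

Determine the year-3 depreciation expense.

Depreciable base = $66,741 − $4,700 = $62,041.
Year 1: ⌊$66,741 × 200%/6⌋ = $22,247. Book value $44,494.
Year 2: ⌊$44,494 × 200%/6⌋ = $14,831. Book value $29,663.
Year 3: ⌊$29,663 × 200%/6⌋ = $9,887. Book value $19,776.

$9,887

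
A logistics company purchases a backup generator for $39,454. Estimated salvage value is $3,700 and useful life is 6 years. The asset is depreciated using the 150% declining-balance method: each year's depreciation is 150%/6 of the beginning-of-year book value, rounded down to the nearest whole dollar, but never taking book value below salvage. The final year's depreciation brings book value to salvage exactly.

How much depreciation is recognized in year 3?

Depreciable base = $39,454 − $3,700 = $35,754.
Year 1: ⌊$39,454 × 150%/6⌋ = $9,863. Book value $29,591.
Year 2: ⌊$29,591 × 150%/6⌋ = $7,397. Book value $22,194.
Year 3: ⌊$22,194 × 150%/6⌋ = $5,548. Book value $16,646.

$5,548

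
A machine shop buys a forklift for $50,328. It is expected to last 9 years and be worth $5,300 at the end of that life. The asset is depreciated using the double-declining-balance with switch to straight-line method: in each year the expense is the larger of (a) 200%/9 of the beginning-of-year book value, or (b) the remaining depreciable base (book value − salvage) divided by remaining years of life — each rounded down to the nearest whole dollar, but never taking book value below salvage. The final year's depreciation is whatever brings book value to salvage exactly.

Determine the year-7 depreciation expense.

$2,476

Depreciable base = $50,328 − $5,300 = $45,028.
Year 1: DB = ⌊$50,328 × 200%/9⌋ = $11,184; SL = ⌊$45,028/9⌋ = $5,003 → take DB $11,184. Book value $39,144.
Year 2: DB = ⌊$39,144 × 200%/9⌋ = $8,698; SL = ⌊$33,844/8⌋ = $4,230 → take DB $8,698. Book value $30,446.
Year 3: DB = ⌊$30,446 × 200%/9⌋ = $6,765; SL = ⌊$25,146/7⌋ = $3,592 → take DB $6,765. Book value $23,681.
Year 4: DB = ⌊$23,681 × 200%/9⌋ = $5,262; SL = ⌊$18,381/6⌋ = $3,063 → take DB $5,262. Book value $18,419.
Year 5: DB = ⌊$18,419 × 200%/9⌋ = $4,093; SL = ⌊$13,119/5⌋ = $2,623 → take DB $4,093. Book value $14,326.
Year 6: DB = ⌊$14,326 × 200%/9⌋ = $3,183; SL = ⌊$9,026/4⌋ = $2,256 → take DB $3,183. Book value $11,143.
Year 7: DB = ⌊$11,143 × 200%/9⌋ = $2,476; SL = ⌊$5,843/3⌋ = $1,947 → take DB $2,476. Book value $8,667.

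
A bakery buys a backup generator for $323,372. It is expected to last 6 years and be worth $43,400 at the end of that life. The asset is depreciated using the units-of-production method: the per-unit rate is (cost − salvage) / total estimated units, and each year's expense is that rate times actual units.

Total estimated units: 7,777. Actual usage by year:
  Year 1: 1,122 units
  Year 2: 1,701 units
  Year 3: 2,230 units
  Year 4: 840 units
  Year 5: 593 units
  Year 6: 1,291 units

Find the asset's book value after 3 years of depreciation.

Depreciable base = $323,372 − $43,400 = $279,972.
Rate = $279,972 / 7,777 units = $36 per unit.
Year 1: 1,122 × $36 = $40,392. Book value $282,980.
Year 2: 1,701 × $36 = $61,236. Book value $221,744.
Year 3: 2,230 × $36 = $80,280. Book value $141,464.

$141,464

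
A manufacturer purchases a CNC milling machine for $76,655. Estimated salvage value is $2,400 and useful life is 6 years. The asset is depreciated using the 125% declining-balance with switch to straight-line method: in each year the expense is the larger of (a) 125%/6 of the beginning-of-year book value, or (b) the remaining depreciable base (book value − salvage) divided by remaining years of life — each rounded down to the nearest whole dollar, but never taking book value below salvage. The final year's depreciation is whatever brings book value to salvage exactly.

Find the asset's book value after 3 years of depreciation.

Depreciable base = $76,655 − $2,400 = $74,255.
Year 1: DB = ⌊$76,655 × 125%/6⌋ = $15,969; SL = ⌊$74,255/6⌋ = $12,375 → take DB $15,969. Book value $60,686.
Year 2: DB = ⌊$60,686 × 125%/6⌋ = $12,642; SL = ⌊$58,286/5⌋ = $11,657 → take DB $12,642. Book value $48,044.
Year 3: DB = ⌊$48,044 × 125%/6⌋ = $10,009; SL = ⌊$45,644/4⌋ = $11,411 → take SL $11,411. Book value $36,633.

$36,633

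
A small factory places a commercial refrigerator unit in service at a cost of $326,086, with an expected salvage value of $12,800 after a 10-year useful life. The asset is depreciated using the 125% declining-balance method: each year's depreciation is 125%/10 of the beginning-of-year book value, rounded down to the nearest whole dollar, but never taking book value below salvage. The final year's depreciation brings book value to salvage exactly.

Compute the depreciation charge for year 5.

$23,893

Depreciable base = $326,086 − $12,800 = $313,286.
Year 1: ⌊$326,086 × 125%/10⌋ = $40,760. Book value $285,326.
Year 2: ⌊$285,326 × 125%/10⌋ = $35,665. Book value $249,661.
Year 3: ⌊$249,661 × 125%/10⌋ = $31,207. Book value $218,454.
Year 4: ⌊$218,454 × 125%/10⌋ = $27,306. Book value $191,148.
Year 5: ⌊$191,148 × 125%/10⌋ = $23,893. Book value $167,255.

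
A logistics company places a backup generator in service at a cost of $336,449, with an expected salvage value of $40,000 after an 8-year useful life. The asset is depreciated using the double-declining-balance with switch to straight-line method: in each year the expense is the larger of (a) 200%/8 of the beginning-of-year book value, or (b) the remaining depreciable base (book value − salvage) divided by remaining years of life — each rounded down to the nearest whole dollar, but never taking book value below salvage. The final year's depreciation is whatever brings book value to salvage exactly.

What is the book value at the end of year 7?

Depreciable base = $336,449 − $40,000 = $296,449.
Year 1: DB = ⌊$336,449 × 200%/8⌋ = $84,112; SL = ⌊$296,449/8⌋ = $37,056 → take DB $84,112. Book value $252,337.
Year 2: DB = ⌊$252,337 × 200%/8⌋ = $63,084; SL = ⌊$212,337/7⌋ = $30,333 → take DB $63,084. Book value $189,253.
Year 3: DB = ⌊$189,253 × 200%/8⌋ = $47,313; SL = ⌊$149,253/6⌋ = $24,875 → take DB $47,313. Book value $141,940.
Year 4: DB = ⌊$141,940 × 200%/8⌋ = $35,485; SL = ⌊$101,940/5⌋ = $20,388 → take DB $35,485. Book value $106,455.
Year 5: DB = ⌊$106,455 × 200%/8⌋ = $26,613; SL = ⌊$66,455/4⌋ = $16,613 → take DB $26,613. Book value $79,842.
Year 6: DB = ⌊$79,842 × 200%/8⌋ = $19,960; SL = ⌊$39,842/3⌋ = $13,280 → take DB $19,960. Book value $59,882.
Year 7: DB = ⌊$59,882 × 200%/8⌋ = $14,970; SL = ⌊$19,882/2⌋ = $9,941 → take DB $14,970. Book value $44,912.

$44,912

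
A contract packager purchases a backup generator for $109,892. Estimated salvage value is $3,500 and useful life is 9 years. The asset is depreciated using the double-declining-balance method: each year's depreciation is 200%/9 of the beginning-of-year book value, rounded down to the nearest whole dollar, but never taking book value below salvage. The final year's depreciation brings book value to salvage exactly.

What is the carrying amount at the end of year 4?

$40,216

Depreciable base = $109,892 − $3,500 = $106,392.
Year 1: ⌊$109,892 × 200%/9⌋ = $24,420. Book value $85,472.
Year 2: ⌊$85,472 × 200%/9⌋ = $18,993. Book value $66,479.
Year 3: ⌊$66,479 × 200%/9⌋ = $14,773. Book value $51,706.
Year 4: ⌊$51,706 × 200%/9⌋ = $11,490. Book value $40,216.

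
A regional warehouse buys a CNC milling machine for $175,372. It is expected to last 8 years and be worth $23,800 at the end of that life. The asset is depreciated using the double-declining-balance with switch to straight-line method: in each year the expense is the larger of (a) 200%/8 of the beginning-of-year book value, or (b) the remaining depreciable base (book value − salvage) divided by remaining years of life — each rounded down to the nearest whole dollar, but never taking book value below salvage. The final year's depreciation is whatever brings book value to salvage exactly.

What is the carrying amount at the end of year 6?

$31,214

Depreciable base = $175,372 − $23,800 = $151,572.
Year 1: DB = ⌊$175,372 × 200%/8⌋ = $43,843; SL = ⌊$151,572/8⌋ = $18,946 → take DB $43,843. Book value $131,529.
Year 2: DB = ⌊$131,529 × 200%/8⌋ = $32,882; SL = ⌊$107,729/7⌋ = $15,389 → take DB $32,882. Book value $98,647.
Year 3: DB = ⌊$98,647 × 200%/8⌋ = $24,661; SL = ⌊$74,847/6⌋ = $12,474 → take DB $24,661. Book value $73,986.
Year 4: DB = ⌊$73,986 × 200%/8⌋ = $18,496; SL = ⌊$50,186/5⌋ = $10,037 → take DB $18,496. Book value $55,490.
Year 5: DB = ⌊$55,490 × 200%/8⌋ = $13,872; SL = ⌊$31,690/4⌋ = $7,922 → take DB $13,872. Book value $41,618.
Year 6: DB = ⌊$41,618 × 200%/8⌋ = $10,404; SL = ⌊$17,818/3⌋ = $5,939 → take DB $10,404. Book value $31,214.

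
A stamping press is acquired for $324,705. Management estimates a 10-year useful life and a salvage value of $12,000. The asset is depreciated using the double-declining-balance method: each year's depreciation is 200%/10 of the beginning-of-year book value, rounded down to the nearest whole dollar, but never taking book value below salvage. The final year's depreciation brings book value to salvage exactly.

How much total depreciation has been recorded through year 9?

Depreciable base = $324,705 − $12,000 = $312,705.
Year 1: ⌊$324,705 × 200%/10⌋ = $64,941. Book value $259,764.
Year 2: ⌊$259,764 × 200%/10⌋ = $51,952. Book value $207,812.
Year 3: ⌊$207,812 × 200%/10⌋ = $41,562. Book value $166,250.
Year 4: ⌊$166,250 × 200%/10⌋ = $33,250. Book value $133,000.
Year 5: ⌊$133,000 × 200%/10⌋ = $26,600. Book value $106,400.
Year 6: ⌊$106,400 × 200%/10⌋ = $21,280. Book value $85,120.
Year 7: ⌊$85,120 × 200%/10⌋ = $17,024. Book value $68,096.
Year 8: ⌊$68,096 × 200%/10⌋ = $13,619. Book value $54,477.
Year 9: ⌊$54,477 × 200%/10⌋ = $10,895. Book value $43,582.
Accumulated through year 9 = $324,705 − $43,582 = $281,123.

$281,123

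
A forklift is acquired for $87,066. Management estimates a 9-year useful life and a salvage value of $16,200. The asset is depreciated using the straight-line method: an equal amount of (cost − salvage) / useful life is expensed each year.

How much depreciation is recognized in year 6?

$7,874

Depreciable base = $87,066 − $16,200 = $70,866.
Annual expense = $70,866 / 9 = $7,874.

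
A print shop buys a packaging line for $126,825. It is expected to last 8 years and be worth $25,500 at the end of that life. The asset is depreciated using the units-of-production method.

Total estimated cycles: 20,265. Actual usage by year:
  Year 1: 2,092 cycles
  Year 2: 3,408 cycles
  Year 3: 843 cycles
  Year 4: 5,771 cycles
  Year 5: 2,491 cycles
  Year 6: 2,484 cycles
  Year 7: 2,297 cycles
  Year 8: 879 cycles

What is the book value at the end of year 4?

$66,255

Depreciable base = $126,825 − $25,500 = $101,325.
Rate = $101,325 / 20,265 cycles = $5 per cycle.
Year 1: 2,092 × $5 = $10,460. Book value $116,365.
Year 2: 3,408 × $5 = $17,040. Book value $99,325.
Year 3: 843 × $5 = $4,215. Book value $95,110.
Year 4: 5,771 × $5 = $28,855. Book value $66,255.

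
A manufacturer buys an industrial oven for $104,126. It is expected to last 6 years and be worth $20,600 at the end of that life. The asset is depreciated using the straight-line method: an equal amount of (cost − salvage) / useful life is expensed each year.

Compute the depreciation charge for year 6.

Depreciable base = $104,126 − $20,600 = $83,526.
Annual expense = $83,526 / 6 = $13,921.

$13,921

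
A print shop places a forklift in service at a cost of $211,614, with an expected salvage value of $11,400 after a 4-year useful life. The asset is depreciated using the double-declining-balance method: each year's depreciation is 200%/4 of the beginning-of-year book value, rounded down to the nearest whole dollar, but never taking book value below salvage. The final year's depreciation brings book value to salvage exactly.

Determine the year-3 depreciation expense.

Depreciable base = $211,614 − $11,400 = $200,214.
Year 1: ⌊$211,614 × 200%/4⌋ = $105,807. Book value $105,807.
Year 2: ⌊$105,807 × 200%/4⌋ = $52,903. Book value $52,904.
Year 3: ⌊$52,904 × 200%/4⌋ = $26,452. Book value $26,452.

$26,452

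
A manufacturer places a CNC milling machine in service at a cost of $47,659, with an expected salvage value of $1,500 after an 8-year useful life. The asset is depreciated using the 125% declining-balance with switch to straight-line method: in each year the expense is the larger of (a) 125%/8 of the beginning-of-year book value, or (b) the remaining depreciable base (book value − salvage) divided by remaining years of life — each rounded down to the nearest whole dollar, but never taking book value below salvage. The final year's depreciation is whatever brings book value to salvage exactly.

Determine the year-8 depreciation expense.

Depreciable base = $47,659 − $1,500 = $46,159.
Year 1: DB = ⌊$47,659 × 125%/8⌋ = $7,446; SL = ⌊$46,159/8⌋ = $5,769 → take DB $7,446. Book value $40,213.
Year 2: DB = ⌊$40,213 × 125%/8⌋ = $6,283; SL = ⌊$38,713/7⌋ = $5,530 → take DB $6,283. Book value $33,930.
Year 3: DB = ⌊$33,930 × 125%/8⌋ = $5,301; SL = ⌊$32,430/6⌋ = $5,405 → take SL $5,405. Book value $28,525.
Year 4: DB = ⌊$28,525 × 125%/8⌋ = $4,457; SL = ⌊$27,025/5⌋ = $5,405 → take SL $5,405. Book value $23,120.
Year 5: DB = ⌊$23,120 × 125%/8⌋ = $3,612; SL = ⌊$21,620/4⌋ = $5,405 → take SL $5,405. Book value $17,715.
Year 6: DB = ⌊$17,715 × 125%/8⌋ = $2,767; SL = ⌊$16,215/3⌋ = $5,405 → take SL $5,405. Book value $12,310.
Year 7: DB = ⌊$12,310 × 125%/8⌋ = $1,923; SL = ⌊$10,810/2⌋ = $5,405 → take SL $5,405. Book value $6,905.
Year 8 (final): $6,905 − $1,500 = $5,405. Book value $1,500.

$5,405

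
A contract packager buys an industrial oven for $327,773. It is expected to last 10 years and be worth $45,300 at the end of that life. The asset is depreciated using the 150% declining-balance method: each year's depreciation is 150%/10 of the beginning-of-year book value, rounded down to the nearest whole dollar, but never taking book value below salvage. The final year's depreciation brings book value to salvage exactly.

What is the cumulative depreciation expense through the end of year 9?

Depreciable base = $327,773 − $45,300 = $282,473.
Year 1: ⌊$327,773 × 150%/10⌋ = $49,165. Book value $278,608.
Year 2: ⌊$278,608 × 150%/10⌋ = $41,791. Book value $236,817.
Year 3: ⌊$236,817 × 150%/10⌋ = $35,522. Book value $201,295.
Year 4: ⌊$201,295 × 150%/10⌋ = $30,194. Book value $171,101.
Year 5: ⌊$171,101 × 150%/10⌋ = $25,665. Book value $145,436.
Year 6: ⌊$145,436 × 150%/10⌋ = $21,815. Book value $123,621.
Year 7: ⌊$123,621 × 150%/10⌋ = $18,543. Book value $105,078.
Year 8: ⌊$105,078 × 150%/10⌋ = $15,761. Book value $89,317.
Year 9: ⌊$89,317 × 150%/10⌋ = $13,397. Book value $75,920.
Accumulated through year 9 = $327,773 − $75,920 = $251,853.

$251,853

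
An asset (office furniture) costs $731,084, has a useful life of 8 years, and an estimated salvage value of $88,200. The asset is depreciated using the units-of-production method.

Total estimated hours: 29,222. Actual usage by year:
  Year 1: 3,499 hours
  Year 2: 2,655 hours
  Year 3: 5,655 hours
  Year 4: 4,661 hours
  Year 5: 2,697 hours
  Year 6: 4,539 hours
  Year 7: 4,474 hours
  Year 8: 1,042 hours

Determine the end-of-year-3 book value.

$471,286

Depreciable base = $731,084 − $88,200 = $642,884.
Rate = $642,884 / 29,222 hours = $22 per hour.
Year 1: 3,499 × $22 = $76,978. Book value $654,106.
Year 2: 2,655 × $22 = $58,410. Book value $595,696.
Year 3: 5,655 × $22 = $124,410. Book value $471,286.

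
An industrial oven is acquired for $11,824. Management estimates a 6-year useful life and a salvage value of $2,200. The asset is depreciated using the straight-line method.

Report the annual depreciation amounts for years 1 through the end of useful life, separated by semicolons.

$1,604; $1,604; $1,604; $1,604; $1,604; $1,604

Depreciable base = $11,824 − $2,200 = $9,624.
Annual expense = $9,624 / 6 = $1,604.
End of year 1: book value $10,220.
End of year 2: book value $8,616.
End of year 3: book value $7,012.
End of year 4: book value $5,408.
End of year 5: book value $3,804.
End of year 6: book value $2,200.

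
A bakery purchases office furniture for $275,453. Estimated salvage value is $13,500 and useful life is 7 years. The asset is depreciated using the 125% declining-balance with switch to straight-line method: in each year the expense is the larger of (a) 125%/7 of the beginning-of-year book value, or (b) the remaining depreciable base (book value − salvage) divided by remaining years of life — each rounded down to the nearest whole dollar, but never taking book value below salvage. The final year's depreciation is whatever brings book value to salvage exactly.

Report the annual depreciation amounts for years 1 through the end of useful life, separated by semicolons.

$49,188; $40,404; $34,472; $34,472; $34,472; $34,472; $34,473

Depreciable base = $275,453 − $13,500 = $261,953.
Year 1: DB = ⌊$275,453 × 125%/7⌋ = $49,188; SL = ⌊$261,953/7⌋ = $37,421 → take DB $49,188. Book value $226,265.
Year 2: DB = ⌊$226,265 × 125%/7⌋ = $40,404; SL = ⌊$212,765/6⌋ = $35,460 → take DB $40,404. Book value $185,861.
Year 3: DB = ⌊$185,861 × 125%/7⌋ = $33,189; SL = ⌊$172,361/5⌋ = $34,472 → take SL $34,472. Book value $151,389.
Year 4: DB = ⌊$151,389 × 125%/7⌋ = $27,033; SL = ⌊$137,889/4⌋ = $34,472 → take SL $34,472. Book value $116,917.
Year 5: DB = ⌊$116,917 × 125%/7⌋ = $20,878; SL = ⌊$103,417/3⌋ = $34,472 → take SL $34,472. Book value $82,445.
Year 6: DB = ⌊$82,445 × 125%/7⌋ = $14,722; SL = ⌊$68,945/2⌋ = $34,472 → take SL $34,472. Book value $47,973.
Year 7 (final): $47,973 − $13,500 = $34,473. Book value $13,500.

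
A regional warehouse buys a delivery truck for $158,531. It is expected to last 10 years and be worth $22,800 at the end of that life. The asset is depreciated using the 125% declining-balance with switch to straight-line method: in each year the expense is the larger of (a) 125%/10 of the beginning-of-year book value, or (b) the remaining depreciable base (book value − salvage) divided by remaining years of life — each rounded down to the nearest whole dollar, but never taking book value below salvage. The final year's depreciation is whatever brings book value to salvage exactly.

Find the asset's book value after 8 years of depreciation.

$46,177

Depreciable base = $158,531 − $22,800 = $135,731.
Year 1: DB = ⌊$158,531 × 125%/10⌋ = $19,816; SL = ⌊$135,731/10⌋ = $13,573 → take DB $19,816. Book value $138,715.
Year 2: DB = ⌊$138,715 × 125%/10⌋ = $17,339; SL = ⌊$115,915/9⌋ = $12,879 → take DB $17,339. Book value $121,376.
Year 3: DB = ⌊$121,376 × 125%/10⌋ = $15,172; SL = ⌊$98,576/8⌋ = $12,322 → take DB $15,172. Book value $106,204.
Year 4: DB = ⌊$106,204 × 125%/10⌋ = $13,275; SL = ⌊$83,404/7⌋ = $11,914 → take DB $13,275. Book value $92,929.
Year 5: DB = ⌊$92,929 × 125%/10⌋ = $11,616; SL = ⌊$70,129/6⌋ = $11,688 → take SL $11,688. Book value $81,241.
Year 6: DB = ⌊$81,241 × 125%/10⌋ = $10,155; SL = ⌊$58,441/5⌋ = $11,688 → take SL $11,688. Book value $69,553.
Year 7: DB = ⌊$69,553 × 125%/10⌋ = $8,694; SL = ⌊$46,753/4⌋ = $11,688 → take SL $11,688. Book value $57,865.
Year 8: DB = ⌊$57,865 × 125%/10⌋ = $7,233; SL = ⌊$35,065/3⌋ = $11,688 → take SL $11,688. Book value $46,177.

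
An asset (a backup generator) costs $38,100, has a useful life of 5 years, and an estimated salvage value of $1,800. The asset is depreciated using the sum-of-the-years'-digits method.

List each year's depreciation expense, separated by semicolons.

Depreciable base = $38,100 − $1,800 = $36,300.
Sum of the years' digits = 5+4+3+2+1 = 15.
Year 1: $36,300 × 5/15 = $12,100. Book value $26,000.
Year 2: $36,300 × 4/15 = $9,680. Book value $16,320.
Year 3: $36,300 × 3/15 = $7,260. Book value $9,060.
Year 4: $36,300 × 2/15 = $4,840. Book value $4,220.
Year 5: $36,300 × 1/15 = $2,420. Book value $1,800.

$12,100; $9,680; $7,260; $4,840; $2,420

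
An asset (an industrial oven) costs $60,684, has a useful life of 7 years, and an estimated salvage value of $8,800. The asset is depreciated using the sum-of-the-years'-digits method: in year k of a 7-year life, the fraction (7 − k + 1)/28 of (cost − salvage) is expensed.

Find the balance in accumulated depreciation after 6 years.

Depreciable base = $60,684 − $8,800 = $51,884.
Sum of the years' digits = 7+6+5+4+3+2+1 = 28.
Year 1: $51,884 × 7/28 = $12,971. Book value $47,713.
Year 2: $51,884 × 6/28 = $11,118. Book value $36,595.
Year 3: $51,884 × 5/28 = $9,265. Book value $27,330.
Year 4: $51,884 × 4/28 = $7,412. Book value $19,918.
Year 5: $51,884 × 3/28 = $5,559. Book value $14,359.
Year 6: $51,884 × 2/28 = $3,706. Book value $10,653.
Accumulated through year 6 = $60,684 − $10,653 = $50,031.

$50,031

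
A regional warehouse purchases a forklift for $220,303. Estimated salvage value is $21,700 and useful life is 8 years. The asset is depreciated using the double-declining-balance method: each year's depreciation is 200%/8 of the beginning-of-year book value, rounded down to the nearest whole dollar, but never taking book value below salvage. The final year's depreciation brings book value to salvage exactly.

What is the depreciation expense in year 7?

Depreciable base = $220,303 − $21,700 = $198,603.
Year 1: ⌊$220,303 × 200%/8⌋ = $55,075. Book value $165,228.
Year 2: ⌊$165,228 × 200%/8⌋ = $41,307. Book value $123,921.
Year 3: ⌊$123,921 × 200%/8⌋ = $30,980. Book value $92,941.
Year 4: ⌊$92,941 × 200%/8⌋ = $23,235. Book value $69,706.
Year 5: ⌊$69,706 × 200%/8⌋ = $17,426. Book value $52,280.
Year 6: ⌊$52,280 × 200%/8⌋ = $13,070. Book value $39,210.
Year 7: ⌊$39,210 × 200%/8⌋ = $9,802. Book value $29,408.

$9,802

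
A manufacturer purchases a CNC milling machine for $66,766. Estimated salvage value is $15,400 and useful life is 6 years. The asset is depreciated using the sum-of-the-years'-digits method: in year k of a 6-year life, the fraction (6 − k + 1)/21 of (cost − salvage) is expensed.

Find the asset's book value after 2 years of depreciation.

Depreciable base = $66,766 − $15,400 = $51,366.
Sum of the years' digits = 6+5+4+3+2+1 = 21.
Year 1: $51,366 × 6/21 = $14,676. Book value $52,090.
Year 2: $51,366 × 5/21 = $12,230. Book value $39,860.

$39,860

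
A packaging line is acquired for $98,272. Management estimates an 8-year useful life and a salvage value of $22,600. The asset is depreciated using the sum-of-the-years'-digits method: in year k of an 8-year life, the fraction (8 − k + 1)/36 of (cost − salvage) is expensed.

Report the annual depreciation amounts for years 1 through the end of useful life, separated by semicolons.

$16,816; $14,714; $12,612; $10,510; $8,408; $6,306; $4,204; $2,102

Depreciable base = $98,272 − $22,600 = $75,672.
Sum of the years' digits = 8+7+6+5+4+3+2+1 = 36.
Year 1: $75,672 × 8/36 = $16,816. Book value $81,456.
Year 2: $75,672 × 7/36 = $14,714. Book value $66,742.
Year 3: $75,672 × 6/36 = $12,612. Book value $54,130.
Year 4: $75,672 × 5/36 = $10,510. Book value $43,620.
Year 5: $75,672 × 4/36 = $8,408. Book value $35,212.
Year 6: $75,672 × 3/36 = $6,306. Book value $28,906.
Year 7: $75,672 × 2/36 = $4,204. Book value $24,702.
Year 8: $75,672 × 1/36 = $2,102. Book value $22,600.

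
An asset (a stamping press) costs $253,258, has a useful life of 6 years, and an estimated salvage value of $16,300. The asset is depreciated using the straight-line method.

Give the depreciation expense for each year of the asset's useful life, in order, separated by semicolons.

Depreciable base = $253,258 − $16,300 = $236,958.
Annual expense = $236,958 / 6 = $39,493.
End of year 1: book value $213,765.
End of year 2: book value $174,272.
End of year 3: book value $134,779.
End of year 4: book value $95,286.
End of year 5: book value $55,793.
End of year 6: book value $16,300.

$39,493; $39,493; $39,493; $39,493; $39,493; $39,493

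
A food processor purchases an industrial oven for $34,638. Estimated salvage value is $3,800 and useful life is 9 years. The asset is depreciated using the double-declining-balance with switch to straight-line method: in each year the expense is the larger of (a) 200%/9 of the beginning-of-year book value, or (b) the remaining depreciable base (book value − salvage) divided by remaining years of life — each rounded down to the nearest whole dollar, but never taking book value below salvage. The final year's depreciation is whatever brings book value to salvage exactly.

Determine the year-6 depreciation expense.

Depreciable base = $34,638 − $3,800 = $30,838.
Year 1: DB = ⌊$34,638 × 200%/9⌋ = $7,697; SL = ⌊$30,838/9⌋ = $3,426 → take DB $7,697. Book value $26,941.
Year 2: DB = ⌊$26,941 × 200%/9⌋ = $5,986; SL = ⌊$23,141/8⌋ = $2,892 → take DB $5,986. Book value $20,955.
Year 3: DB = ⌊$20,955 × 200%/9⌋ = $4,656; SL = ⌊$17,155/7⌋ = $2,450 → take DB $4,656. Book value $16,299.
Year 4: DB = ⌊$16,299 × 200%/9⌋ = $3,622; SL = ⌊$12,499/6⌋ = $2,083 → take DB $3,622. Book value $12,677.
Year 5: DB = ⌊$12,677 × 200%/9⌋ = $2,817; SL = ⌊$8,877/5⌋ = $1,775 → take DB $2,817. Book value $9,860.
Year 6: DB = ⌊$9,860 × 200%/9⌋ = $2,191; SL = ⌊$6,060/4⌋ = $1,515 → take DB $2,191. Book value $7,669.

$2,191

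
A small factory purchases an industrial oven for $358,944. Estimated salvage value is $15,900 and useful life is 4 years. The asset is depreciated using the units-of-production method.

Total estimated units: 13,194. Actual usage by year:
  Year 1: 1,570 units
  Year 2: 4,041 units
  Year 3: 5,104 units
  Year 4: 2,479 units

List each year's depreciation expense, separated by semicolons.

$40,820; $105,066; $132,704; $64,454

Depreciable base = $358,944 − $15,900 = $343,044.
Rate = $343,044 / 13,194 units = $26 per unit.
Year 1: 1,570 × $26 = $40,820. Book value $318,124.
Year 2: 4,041 × $26 = $105,066. Book value $213,058.
Year 3: 5,104 × $26 = $132,704. Book value $80,354.
Year 4: 2,479 × $26 = $64,454. Book value $15,900.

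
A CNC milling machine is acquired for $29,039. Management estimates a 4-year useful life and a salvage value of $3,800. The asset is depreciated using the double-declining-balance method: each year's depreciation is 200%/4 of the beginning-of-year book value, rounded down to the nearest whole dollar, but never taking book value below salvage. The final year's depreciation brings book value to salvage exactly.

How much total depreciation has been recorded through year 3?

$25,239

Depreciable base = $29,039 − $3,800 = $25,239.
Year 1: ⌊$29,039 × 200%/4⌋ = $14,519. Book value $14,520.
Year 2: ⌊$14,520 × 200%/4⌋ = $7,260. Book value $7,260.
Year 3: ⌊$7,260 × 200%/4⌋ = $3,630, capped at $3,460. Book value $3,800.
Accumulated through year 3 = $29,039 − $3,800 = $25,239.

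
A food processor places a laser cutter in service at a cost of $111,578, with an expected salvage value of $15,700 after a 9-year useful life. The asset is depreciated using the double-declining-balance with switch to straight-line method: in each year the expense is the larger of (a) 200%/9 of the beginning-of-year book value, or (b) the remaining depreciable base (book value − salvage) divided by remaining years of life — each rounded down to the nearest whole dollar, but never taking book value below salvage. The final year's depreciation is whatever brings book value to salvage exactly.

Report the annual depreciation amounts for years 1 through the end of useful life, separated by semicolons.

$24,795; $19,285; $14,999; $11,666; $9,074; $7,057; $5,489; $3,513; $0

Depreciable base = $111,578 − $15,700 = $95,878.
Year 1: DB = ⌊$111,578 × 200%/9⌋ = $24,795; SL = ⌊$95,878/9⌋ = $10,653 → take DB $24,795. Book value $86,783.
Year 2: DB = ⌊$86,783 × 200%/9⌋ = $19,285; SL = ⌊$71,083/8⌋ = $8,885 → take DB $19,285. Book value $67,498.
Year 3: DB = ⌊$67,498 × 200%/9⌋ = $14,999; SL = ⌊$51,798/7⌋ = $7,399 → take DB $14,999. Book value $52,499.
Year 4: DB = ⌊$52,499 × 200%/9⌋ = $11,666; SL = ⌊$36,799/6⌋ = $6,133 → take DB $11,666. Book value $40,833.
Year 5: DB = ⌊$40,833 × 200%/9⌋ = $9,074; SL = ⌊$25,133/5⌋ = $5,026 → take DB $9,074. Book value $31,759.
Year 6: DB = ⌊$31,759 × 200%/9⌋ = $7,057; SL = ⌊$16,059/4⌋ = $4,014 → take DB $7,057. Book value $24,702.
Year 7: DB = ⌊$24,702 × 200%/9⌋ = $5,489; SL = ⌊$9,002/3⌋ = $3,000 → take DB $5,489. Book value $19,213.
Year 8: DB = ⌊$19,213 × 200%/9⌋ = $4,269; SL = ⌊$3,513/2⌋ = $1,756 → take DB $4,269, capped at $3,513. Book value $15,700.
Year 9 (final): $15,700 − $15,700 = $0. Book value $15,700.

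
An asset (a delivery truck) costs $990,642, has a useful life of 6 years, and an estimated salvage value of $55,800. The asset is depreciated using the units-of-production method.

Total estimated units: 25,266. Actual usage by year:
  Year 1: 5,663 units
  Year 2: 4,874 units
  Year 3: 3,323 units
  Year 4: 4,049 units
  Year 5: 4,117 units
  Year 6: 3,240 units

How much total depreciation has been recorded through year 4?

$662,633

Depreciable base = $990,642 − $55,800 = $934,842.
Rate = $934,842 / 25,266 units = $37 per unit.
Year 1: 5,663 × $37 = $209,531. Book value $781,111.
Year 2: 4,874 × $37 = $180,338. Book value $600,773.
Year 3: 3,323 × $37 = $122,951. Book value $477,822.
Year 4: 4,049 × $37 = $149,813. Book value $328,009.
Accumulated through year 4 = $990,642 − $328,009 = $662,633.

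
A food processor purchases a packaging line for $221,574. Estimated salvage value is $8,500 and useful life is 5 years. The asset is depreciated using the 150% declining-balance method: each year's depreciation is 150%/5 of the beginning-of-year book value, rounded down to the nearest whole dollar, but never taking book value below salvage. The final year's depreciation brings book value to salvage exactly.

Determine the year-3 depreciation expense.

Depreciable base = $221,574 − $8,500 = $213,074.
Year 1: ⌊$221,574 × 150%/5⌋ = $66,472. Book value $155,102.
Year 2: ⌊$155,102 × 150%/5⌋ = $46,530. Book value $108,572.
Year 3: ⌊$108,572 × 150%/5⌋ = $32,571. Book value $76,001.

$32,571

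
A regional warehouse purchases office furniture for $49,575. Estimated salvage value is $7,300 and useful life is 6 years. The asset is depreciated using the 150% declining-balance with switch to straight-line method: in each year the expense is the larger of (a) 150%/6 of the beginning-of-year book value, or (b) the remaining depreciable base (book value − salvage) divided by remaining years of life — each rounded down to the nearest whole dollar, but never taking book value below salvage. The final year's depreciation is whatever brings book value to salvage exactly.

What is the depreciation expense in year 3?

Depreciable base = $49,575 − $7,300 = $42,275.
Year 1: DB = ⌊$49,575 × 150%/6⌋ = $12,393; SL = ⌊$42,275/6⌋ = $7,045 → take DB $12,393. Book value $37,182.
Year 2: DB = ⌊$37,182 × 150%/6⌋ = $9,295; SL = ⌊$29,882/5⌋ = $5,976 → take DB $9,295. Book value $27,887.
Year 3: DB = ⌊$27,887 × 150%/6⌋ = $6,971; SL = ⌊$20,587/4⌋ = $5,146 → take DB $6,971. Book value $20,916.

$6,971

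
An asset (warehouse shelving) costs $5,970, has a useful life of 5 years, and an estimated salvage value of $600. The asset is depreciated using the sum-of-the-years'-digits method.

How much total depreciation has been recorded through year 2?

Depreciable base = $5,970 − $600 = $5,370.
Sum of the years' digits = 5+4+3+2+1 = 15.
Year 1: $5,370 × 5/15 = $1,790. Book value $4,180.
Year 2: $5,370 × 4/15 = $1,432. Book value $2,748.
Accumulated through year 2 = $5,970 − $2,748 = $3,222.

$3,222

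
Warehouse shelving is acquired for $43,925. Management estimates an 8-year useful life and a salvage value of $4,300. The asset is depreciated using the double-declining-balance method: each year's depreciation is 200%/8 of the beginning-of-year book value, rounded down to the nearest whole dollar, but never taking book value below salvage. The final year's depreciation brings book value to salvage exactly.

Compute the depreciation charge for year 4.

$4,632

Depreciable base = $43,925 − $4,300 = $39,625.
Year 1: ⌊$43,925 × 200%/8⌋ = $10,981. Book value $32,944.
Year 2: ⌊$32,944 × 200%/8⌋ = $8,236. Book value $24,708.
Year 3: ⌊$24,708 × 200%/8⌋ = $6,177. Book value $18,531.
Year 4: ⌊$18,531 × 200%/8⌋ = $4,632. Book value $13,899.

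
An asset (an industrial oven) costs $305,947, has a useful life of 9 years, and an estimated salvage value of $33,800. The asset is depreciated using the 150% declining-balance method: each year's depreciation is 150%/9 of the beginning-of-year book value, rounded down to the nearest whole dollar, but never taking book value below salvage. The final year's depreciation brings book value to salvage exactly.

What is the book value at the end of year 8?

$71,155

Depreciable base = $305,947 − $33,800 = $272,147.
Year 1: ⌊$305,947 × 150%/9⌋ = $50,991. Book value $254,956.
Year 2: ⌊$254,956 × 150%/9⌋ = $42,492. Book value $212,464.
Year 3: ⌊$212,464 × 150%/9⌋ = $35,410. Book value $177,054.
Year 4: ⌊$177,054 × 150%/9⌋ = $29,509. Book value $147,545.
Year 5: ⌊$147,545 × 150%/9⌋ = $24,590. Book value $122,955.
Year 6: ⌊$122,955 × 150%/9⌋ = $20,492. Book value $102,463.
Year 7: ⌊$102,463 × 150%/9⌋ = $17,077. Book value $85,386.
Year 8: ⌊$85,386 × 150%/9⌋ = $14,231. Book value $71,155.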